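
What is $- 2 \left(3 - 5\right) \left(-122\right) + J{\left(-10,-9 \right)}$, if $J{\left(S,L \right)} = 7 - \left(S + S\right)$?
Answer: $-461$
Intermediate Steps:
$J{\left(S,L \right)} = 7 - 2 S$
$- 2 \left(3 - 5\right) \left(-122\right) + J{\left(-10,-9 \right)} = - 2 \left(3 - 5\right) \left(-122\right) + \left(7 - -20\right) = \left(-2\right) \left(-2\right) \left(-122\right) + \left(7 + 20\right) = 4 \left(-122\right) + 27 = -488 + 27 = -461$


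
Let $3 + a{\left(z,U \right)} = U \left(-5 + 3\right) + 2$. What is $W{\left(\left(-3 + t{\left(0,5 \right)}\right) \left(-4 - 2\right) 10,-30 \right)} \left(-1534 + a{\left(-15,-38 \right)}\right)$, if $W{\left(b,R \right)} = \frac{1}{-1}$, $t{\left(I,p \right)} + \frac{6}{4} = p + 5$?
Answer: $1459$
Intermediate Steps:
$a{\left(z,U \right)} = -1 - 2 U$ ($a{\left(z,U \right)} = -3 + \left(U \left(-5 + 3\right) + 2\right) = -3 + \left(U \left(-2\right) + 2\right) = -3 - \left(-2 + 2 U\right) = -1 - 2 U$)
$t{\left(I,p \right)} = \frac{7}{2} + p$ ($t{\left(I,p \right)} = - \frac{3}{2} + \left(p + 5\right) = - \frac{3}{2} + \left(5 + p\right) = \frac{7}{2} + p$)
$W{\left(b,R \right)} = -1$
$W{\left(\left(-3 + t{\left(0,5 \right)}\right) \left(-4 - 2\right) 10,-30 \right)} \left(-1534 + a{\left(-15,-38 \right)}\right) = - (-1534 - -75) = - (-1534 + \left(-1 + 76\right)) = - (-1534 + 75) = \left(-1\right) \left(-1459\right) = 1459$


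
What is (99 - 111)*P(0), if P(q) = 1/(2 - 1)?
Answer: -12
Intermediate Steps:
P(q) = 1 (P(q) = 1/1 = 1)
(99 - 111)*P(0) = (99 - 111)*1 = -12*1 = -12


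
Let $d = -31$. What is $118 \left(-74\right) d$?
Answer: $270692$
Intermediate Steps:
$118 \left(-74\right) d = 118 \left(-74\right) \left(-31\right) = \left(-8732\right) \left(-31\right) = 270692$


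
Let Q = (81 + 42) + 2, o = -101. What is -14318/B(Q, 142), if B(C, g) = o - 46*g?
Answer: 14318/6633 ≈ 2.1586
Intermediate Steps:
Q = 125 (Q = 123 + 2 = 125)
B(C, g) = -101 - 46*g
-14318/B(Q, 142) = -14318/(-101 - 46*142) = -14318/(-101 - 6532) = -14318/(-6633) = -14318*(-1/6633) = 14318/6633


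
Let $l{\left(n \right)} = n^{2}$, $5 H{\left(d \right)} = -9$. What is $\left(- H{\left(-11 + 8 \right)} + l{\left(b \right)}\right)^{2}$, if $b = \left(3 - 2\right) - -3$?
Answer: $\frac{7921}{25} \approx 316.84$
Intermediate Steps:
$H{\left(d \right)} = - \frac{9}{5}$ ($H{\left(d \right)} = \frac{1}{5} \left(-9\right) = - \frac{9}{5}$)
$b = 4$ ($b = \left(3 - 2\right) + 3 = 1 + 3 = 4$)
$\left(- H{\left(-11 + 8 \right)} + l{\left(b \right)}\right)^{2} = \left(\left(-1\right) \left(- \frac{9}{5}\right) + 4^{2}\right)^{2} = \left(\frac{9}{5} + 16\right)^{2} = \left(\frac{89}{5}\right)^{2} = \frac{7921}{25}$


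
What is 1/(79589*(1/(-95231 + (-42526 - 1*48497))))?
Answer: -186254/79589 ≈ -2.3402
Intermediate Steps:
1/(79589*(1/(-95231 + (-42526 - 1*48497)))) = 1/(79589*(1/(-95231 + (-42526 - 48497)))) = 1/(79589*(1/(-95231 - 91023))) = 1/(79589*(1/(-186254))) = 1/(79589*(-1/186254)) = (1/79589)*(-186254) = -186254/79589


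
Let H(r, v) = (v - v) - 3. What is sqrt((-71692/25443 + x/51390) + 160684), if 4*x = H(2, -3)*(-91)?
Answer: sqrt(1507271044955701579070)/96853020 ≈ 400.85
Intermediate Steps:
H(r, v) = -3 (H(r, v) = 0 - 3 = -3)
x = 273/4 (x = (-3*(-91))/4 = (1/4)*273 = 273/4 ≈ 68.250)
sqrt((-71692/25443 + x/51390) + 160684) = sqrt((-71692/25443 + (273/4)/51390) + 160684) = sqrt((-71692*1/25443 + (273/4)*(1/51390)) + 160684) = sqrt((-71692/25443 + 91/68520) + 160684) = sqrt(-1636673509/581118120 + 160684) = sqrt(93374747320571/581118120) = sqrt(1507271044955701579070)/96853020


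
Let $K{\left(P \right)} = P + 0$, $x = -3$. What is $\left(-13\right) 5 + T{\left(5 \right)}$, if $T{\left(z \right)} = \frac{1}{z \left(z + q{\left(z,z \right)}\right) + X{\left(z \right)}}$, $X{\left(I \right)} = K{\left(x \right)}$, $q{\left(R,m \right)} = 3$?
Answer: $- \frac{2404}{37} \approx -64.973$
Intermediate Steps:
$K{\left(P \right)} = P$
$X{\left(I \right)} = -3$
$T{\left(z \right)} = \frac{1}{-3 + z \left(3 + z\right)}$ ($T{\left(z \right)} = \frac{1}{z \left(z + 3\right) - 3} = \frac{1}{z \left(3 + z\right) - 3} = \frac{1}{-3 + z \left(3 + z\right)}$)
$\left(-13\right) 5 + T{\left(5 \right)} = \left(-13\right) 5 + \frac{1}{-3 + 5^{2} + 3 \cdot 5} = -65 + \frac{1}{-3 + 25 + 15} = -65 + \frac{1}{37} = - \frac{2404}{37}$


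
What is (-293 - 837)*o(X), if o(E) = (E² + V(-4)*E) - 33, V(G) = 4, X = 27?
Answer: -908520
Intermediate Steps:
o(E) = -33 + E² + 4*E (o(E) = (E² + 4*E) - 33 = -33 + E² + 4*E)
(-293 - 837)*o(X) = (-293 - 837)*(-33 + 27² + 4*27) = -1130*(-33 + 729 + 108) = -1130*804 = -908520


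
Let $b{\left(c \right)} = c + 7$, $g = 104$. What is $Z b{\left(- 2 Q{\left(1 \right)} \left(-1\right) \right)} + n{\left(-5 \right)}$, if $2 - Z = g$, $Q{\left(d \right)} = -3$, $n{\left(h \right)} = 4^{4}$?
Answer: $154$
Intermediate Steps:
$n{\left(h \right)} = 256$
$Z = -102$ ($Z = 2 - 104 = -102$)
$b{\left(c \right)} = 7 + c$
$Z b{\left(- 2 Q{\left(1 \right)} \left(-1\right) \right)} + n{\left(-5 \right)} = - 102 \left(7 + \left(-2\right) \left(-3\right) \left(-1\right)\right) + 256 = - 102 \left(7 + 6 \left(-1\right)\right) + 256 = - 102 \left(7 - 6\right) + 256 = \left(-102\right) 1 + 256 = -102 + 256 = 154$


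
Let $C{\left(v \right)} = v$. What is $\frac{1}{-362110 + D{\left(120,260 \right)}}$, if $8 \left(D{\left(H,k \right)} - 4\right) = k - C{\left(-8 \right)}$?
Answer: $- \frac{2}{724145} \approx -2.7619 \cdot 10^{-6}$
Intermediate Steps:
$D{\left(H,k \right)} = 5 + \frac{k}{8}$ ($D{\left(H,k \right)} = 4 + \frac{k - -8}{8} = 4 + \frac{k + 8}{8} = 4 + \frac{8 + k}{8} = 4 + \left(1 + \frac{k}{8}\right) = 5 + \frac{k}{8}$)
$\frac{1}{-362110 + D{\left(120,260 \right)}} = \frac{1}{-362110 + \left(5 + \frac{1}{8} \cdot 260\right)} = \frac{1}{-362110 + \left(5 + \frac{65}{2}\right)} = \frac{1}{-362110 + \frac{75}{2}} = \frac{1}{- \frac{724145}{2}} = - \frac{2}{724145}$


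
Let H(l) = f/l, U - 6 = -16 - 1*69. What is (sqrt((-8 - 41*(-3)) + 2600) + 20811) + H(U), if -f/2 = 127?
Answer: 1644323/79 + sqrt(2715) ≈ 20866.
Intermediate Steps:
f = -254 (f = -2*127 = -254)
U = -79 (U = 6 + (-16 - 1*69) = 6 + (-16 - 69) = 6 - 85 = -79)
H(l) = -254/l
(sqrt((-8 - 41*(-3)) + 2600) + 20811) + H(U) = (sqrt((-8 - 41*(-3)) + 2600) + 20811) - 254/(-79) = (sqrt((-8 + 123) + 2600) + 20811) - 254*(-1/79) = (sqrt(115 + 2600) + 20811) + 254/79 = (sqrt(2715) + 20811) + 254/79 = (20811 + sqrt(2715)) + 254/79 = 1644323/79 + sqrt(2715)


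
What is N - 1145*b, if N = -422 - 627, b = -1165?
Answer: 1332876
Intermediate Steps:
N = -1049
N - 1145*b = -1049 - 1145*(-1165) = -1049 + 1333925 = 1332876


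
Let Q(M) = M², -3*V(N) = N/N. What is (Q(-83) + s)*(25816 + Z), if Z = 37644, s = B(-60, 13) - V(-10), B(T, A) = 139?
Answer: 1338054100/3 ≈ 4.4602e+8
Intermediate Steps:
V(N) = -⅓ (V(N) = -N/(3*N) = -⅓*1 = -⅓)
s = 418/3 (s = 139 - 1*(-⅓) = 139 + ⅓ = 418/3 ≈ 139.33)
(Q(-83) + s)*(25816 + Z) = ((-83)² + 418/3)*(25816 + 37644) = (6889 + 418/3)*63460 = (21085/3)*63460 = 1338054100/3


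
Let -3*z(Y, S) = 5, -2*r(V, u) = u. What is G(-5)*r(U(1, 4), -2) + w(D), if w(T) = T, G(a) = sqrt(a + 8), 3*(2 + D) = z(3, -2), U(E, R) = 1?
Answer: -23/9 + sqrt(3) ≈ -0.82350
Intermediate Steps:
r(V, u) = -u/2
z(Y, S) = -5/3 (z(Y, S) = -1/3*5 = -5/3)
D = -23/9 (D = -2 + (1/3)*(-5/3) = -2 - 5/9 = -23/9 ≈ -2.5556)
G(a) = sqrt(8 + a)
G(-5)*r(U(1, 4), -2) + w(D) = sqrt(8 - 5)*(-1/2*(-2)) - 23/9 = sqrt(3)*1 - 23/9 = sqrt(3) - 23/9 = -23/9 + sqrt(3)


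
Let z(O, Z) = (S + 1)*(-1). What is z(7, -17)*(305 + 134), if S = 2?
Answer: -1317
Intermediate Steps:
z(O, Z) = -3 (z(O, Z) = (2 + 1)*(-1) = 3*(-1) = -3)
z(7, -17)*(305 + 134) = -3*(305 + 134) = -3*439 = -1317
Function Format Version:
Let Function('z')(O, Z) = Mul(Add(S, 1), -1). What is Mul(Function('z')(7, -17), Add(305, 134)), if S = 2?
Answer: -1317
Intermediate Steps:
Function('z')(O, Z) = -3 (Function('z')(O, Z) = Mul(Add(2, 1), -1) = Mul(3, -1) = -3)
Mul(Function('z')(7, -17), Add(305, 134)) = Mul(-3, Add(305, 134)) = Mul(-3, 439) = -1317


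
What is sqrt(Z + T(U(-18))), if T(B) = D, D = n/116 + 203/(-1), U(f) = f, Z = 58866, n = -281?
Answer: sqrt(197334183)/58 ≈ 242.20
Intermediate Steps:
D = -23829/116 (D = -281/116 + 203/(-1) = -281*1/116 + 203*(-1) = -281/116 - 203 = -23829/116 ≈ -205.42)
T(B) = -23829/116
sqrt(Z + T(U(-18))) = sqrt(58866 - 23829/116) = sqrt(6804627/116) = sqrt(197334183)/58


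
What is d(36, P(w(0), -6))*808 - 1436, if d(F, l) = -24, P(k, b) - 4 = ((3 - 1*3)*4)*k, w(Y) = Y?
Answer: -20828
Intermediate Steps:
P(k, b) = 4 (P(k, b) = 4 + ((3 - 1*3)*4)*k = 4 + ((3 - 3)*4)*k = 4 + (0*4)*k = 4 + 0*k = 4 + 0 = 4)
d(36, P(w(0), -6))*808 - 1436 = -24*808 - 1436 = -19392 - 1436 = -20828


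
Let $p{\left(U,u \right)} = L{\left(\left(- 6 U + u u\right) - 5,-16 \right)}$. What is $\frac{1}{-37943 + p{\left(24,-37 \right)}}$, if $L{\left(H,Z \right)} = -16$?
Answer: $- \frac{1}{37959} \approx -2.6344 \cdot 10^{-5}$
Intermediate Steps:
$p{\left(U,u \right)} = -16$
$\frac{1}{-37943 + p{\left(24,-37 \right)}} = \frac{1}{-37943 - 16} = \frac{1}{-37959} = - \frac{1}{37959}$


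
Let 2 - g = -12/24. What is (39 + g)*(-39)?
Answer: -3237/2 ≈ -1618.5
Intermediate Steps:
g = 5/2 (g = 2 - (-12)/24 = 2 - 1*(-1/2) = 2 + 1/2 = 5/2 ≈ 2.5000)
(39 + g)*(-39) = (39 + 5/2)*(-39) = (83/2)*(-39) = -3237/2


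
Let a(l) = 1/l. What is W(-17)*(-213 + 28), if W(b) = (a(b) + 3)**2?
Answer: -462500/289 ≈ -1600.3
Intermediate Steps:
W(b) = (3 + 1/b)**2 (W(b) = (1/b + 3)**2 = (3 + 1/b)**2)
W(-17)*(-213 + 28) = ((1 + 3*(-17))**2/(-17)**2)*(-213 + 28) = ((1 - 51)**2/289)*(-185) = ((1/289)*(-50)**2)*(-185) = ((1/289)*2500)*(-185) = (2500/289)*(-185) = -462500/289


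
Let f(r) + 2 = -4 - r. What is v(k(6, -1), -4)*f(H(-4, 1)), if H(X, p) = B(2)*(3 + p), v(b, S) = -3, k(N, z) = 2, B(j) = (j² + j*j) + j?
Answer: 138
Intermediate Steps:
B(j) = j + 2*j² (B(j) = (j² + j²) + j = 2*j² + j = j + 2*j²)
H(X, p) = 30 + 10*p (H(X, p) = (2*(1 + 2*2))*(3 + p) = (2*(1 + 4))*(3 + p) = (2*5)*(3 + p) = 10*(3 + p) = 30 + 10*p)
f(r) = -6 - r (f(r) = -2 + (-4 - r) = -6 - r)
v(k(6, -1), -4)*f(H(-4, 1)) = -3*(-6 - (30 + 10*1)) = -3*(-6 - (30 + 10)) = -3*(-6 - 1*40) = -3*(-6 - 40) = -3*(-46) = 138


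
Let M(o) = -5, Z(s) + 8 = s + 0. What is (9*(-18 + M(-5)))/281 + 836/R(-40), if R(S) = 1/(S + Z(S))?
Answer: -20672815/281 ≈ -73569.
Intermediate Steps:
Z(s) = -8 + s (Z(s) = -8 + (s + 0) = -8 + s)
R(S) = 1/(-8 + 2*S) (R(S) = 1/(S + (-8 + S)) = 1/(-8 + 2*S))
(9*(-18 + M(-5)))/281 + 836/R(-40) = (9*(-18 - 5))/281 + 836/((1/(2*(-4 - 40)))) = (9*(-23))*(1/281) + 836/(((1/2)/(-44))) = -207*1/281 + 836/(((1/2)*(-1/44))) = -207/281 + 836/(-1/88) = -207/281 + 836*(-88) = -207/281 - 73568 = -20672815/281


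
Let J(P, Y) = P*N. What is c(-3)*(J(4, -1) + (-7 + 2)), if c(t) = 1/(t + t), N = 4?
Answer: -11/6 ≈ -1.8333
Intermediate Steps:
c(t) = 1/(2*t)
J(P, Y) = 4*P (J(P, Y) = P*4 = 4*P)
c(-3)*(J(4, -1) + (-7 + 2)) = ((½)/(-3))*(4*4 + (-7 + 2)) = ((½)*(-⅓))*(16 - 5) = -⅙*11 = -11/6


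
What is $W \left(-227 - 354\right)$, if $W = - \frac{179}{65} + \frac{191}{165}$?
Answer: $\frac{1989344}{2145} \approx 927.43$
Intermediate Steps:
$W = - \frac{3424}{2145}$ ($W = \left(-179\right) \frac{1}{65} + 191 \cdot \frac{1}{165} = - \frac{179}{65} + \frac{191}{165} = - \frac{3424}{2145} \approx -1.5963$)
$W \left(-227 - 354\right) = - \frac{3424 \left(-227 - 354\right)}{2145} = \left(- \frac{3424}{2145}\right) \left(-581\right) = \frac{1989344}{2145}$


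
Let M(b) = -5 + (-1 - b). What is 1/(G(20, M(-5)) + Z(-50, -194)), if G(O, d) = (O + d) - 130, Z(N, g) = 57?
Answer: -1/54 ≈ -0.018519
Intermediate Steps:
M(b) = -6 - b
G(O, d) = -130 + O + d
1/(G(20, M(-5)) + Z(-50, -194)) = 1/((-130 + 20 + (-6 - 1*(-5))) + 57) = 1/((-130 + 20 + (-6 + 5)) + 57) = 1/((-130 + 20 - 1) + 57) = 1/(-111 + 57) = 1/(-54) = -1/54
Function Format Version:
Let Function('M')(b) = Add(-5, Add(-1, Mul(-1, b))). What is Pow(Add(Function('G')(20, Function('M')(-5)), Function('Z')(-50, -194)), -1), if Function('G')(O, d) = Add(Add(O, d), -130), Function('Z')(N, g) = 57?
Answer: Rational(-1, 54) ≈ -0.018519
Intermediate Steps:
Function('M')(b) = Add(-6, Mul(-1, b))
Function('G')(O, d) = Add(-130, O, d)
Pow(Add(Function('G')(20, Function('M')(-5)), Function('Z')(-50, -194)), -1) = Pow(Add(Add(-130, 20, Add(-6, Mul(-1, -5))), 57), -1) = Pow(Add(Add(-130, 20, Add(-6, 5)), 57), -1) = Pow(Add(Add(-130, 20, -1), 57), -1) = Pow(Add(-111, 57), -1) = Pow(-54, -1) = Rational(-1, 54)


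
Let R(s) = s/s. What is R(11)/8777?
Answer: 1/8777 ≈ 0.00011393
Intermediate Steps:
R(s) = 1
R(11)/8777 = 1/8777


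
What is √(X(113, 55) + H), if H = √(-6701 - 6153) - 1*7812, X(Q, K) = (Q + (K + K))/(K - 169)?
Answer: √(-101550174 + 12996*I*√12854)/114 ≈ 0.64127 + 88.399*I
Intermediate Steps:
X(Q, K) = (Q + 2*K)/(-169 + K)
H = -7812 + I*√12854 (H = √(-12854) - 7812 = I*√12854 - 7812 = -7812 + I*√12854 ≈ -7812.0 + 113.38*I)
√(X(113, 55) + H) = √((113 + 2*55)/(-169 + 55) + (-7812 + I*√12854)) = √((113 + 110)/(-114) + (-7812 + I*√12854)) = √(-1/114*223 + (-7812 + I*√12854)) = √(-223/114 + (-7812 + I*√12854)) = √(-890791/114 + I*√12854)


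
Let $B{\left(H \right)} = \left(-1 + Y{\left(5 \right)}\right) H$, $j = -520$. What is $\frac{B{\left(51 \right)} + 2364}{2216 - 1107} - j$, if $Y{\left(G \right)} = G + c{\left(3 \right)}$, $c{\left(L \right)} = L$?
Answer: $\frac{579401}{1109} \approx 522.45$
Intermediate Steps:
$Y{\left(G \right)} = 3 + G$ ($Y{\left(G \right)} = G + 3 = 3 + G$)
$B{\left(H \right)} = 7 H$ ($B{\left(H \right)} = \left(-1 + \left(3 + 5\right)\right) H = \left(-1 + 8\right) H = 7 H$)
$\frac{B{\left(51 \right)} + 2364}{2216 - 1107} - j = \frac{7 \cdot 51 + 2364}{2216 - 1107} - -520 = \frac{357 + 2364}{1109} + 520 = 2721 \cdot \frac{1}{1109} + 520 = \frac{2721}{1109} + 520 = \frac{579401}{1109}$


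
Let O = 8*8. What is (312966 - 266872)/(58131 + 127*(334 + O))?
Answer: 46094/108677 ≈ 0.42414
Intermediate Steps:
O = 64
(312966 - 266872)/(58131 + 127*(334 + O)) = (312966 - 266872)/(58131 + 127*(334 + 64)) = 46094/(58131 + 127*398) = 46094/(58131 + 50546) = 46094/108677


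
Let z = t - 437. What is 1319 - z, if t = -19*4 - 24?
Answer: 1856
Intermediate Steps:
t = -100 (t = -76 - 24 = -100)
z = -537 (z = -100 - 437 = -537)
1319 - z = 1319 - 1*(-537) = 1319 + 537 = 1856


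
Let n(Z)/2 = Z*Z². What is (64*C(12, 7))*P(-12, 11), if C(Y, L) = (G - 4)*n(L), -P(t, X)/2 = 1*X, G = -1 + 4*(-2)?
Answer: 12556544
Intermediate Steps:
n(Z) = 2*Z³ (n(Z) = 2*(Z*Z²) = 2*Z³)
G = -9 (G = -1 - 8 = -9)
P(t, X) = -2*X
C(Y, L) = -26*L³ (C(Y, L) = (-9 - 4)*(2*L³) = -26*L³)
(64*C(12, 7))*P(-12, 11) = (64*(-26*7³))*(-2*11) = (64*(-26*343))*(-22) = (64*(-8918))*(-22) = -570752*(-22) = 12556544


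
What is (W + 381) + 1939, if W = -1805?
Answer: 515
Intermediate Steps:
(W + 381) + 1939 = (-1805 + 381) + 1939 = -1424 + 1939 = 515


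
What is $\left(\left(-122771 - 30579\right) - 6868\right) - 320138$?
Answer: $-480356$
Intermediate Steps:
$\left(\left(-122771 - 30579\right) - 6868\right) - 320138 = \left(-153350 - 6868\right) - 320138 = -160218 - 320138 = -480356$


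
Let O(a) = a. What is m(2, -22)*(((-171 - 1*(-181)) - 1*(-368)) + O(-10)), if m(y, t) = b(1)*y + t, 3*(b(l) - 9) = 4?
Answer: -1472/3 ≈ -490.67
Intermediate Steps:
b(l) = 31/3 (b(l) = 9 + (1/3)*4 = 9 + 4/3 = 31/3)
m(y, t) = t + 31*y/3 (m(y, t) = 31*y/3 + t = t + 31*y/3)
m(2, -22)*(((-171 - 1*(-181)) - 1*(-368)) + O(-10)) = (-22 + (31/3)*2)*(((-171 - 1*(-181)) - 1*(-368)) - 10) = (-22 + 62/3)*(((-171 + 181) + 368) - 10) = -4*((10 + 368) - 10)/3 = -4*(378 - 10)/3 = -4/3*368 = -1472/3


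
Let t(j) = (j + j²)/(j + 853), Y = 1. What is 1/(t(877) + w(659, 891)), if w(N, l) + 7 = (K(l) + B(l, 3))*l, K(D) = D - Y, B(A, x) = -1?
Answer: 865/685544583 ≈ 1.2618e-6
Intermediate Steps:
t(j) = (j + j²)/(853 + j)
K(D) = -1 + D (K(D) = D - 1*1 = D - 1 = -1 + D)
w(N, l) = -7 + l*(-2 + l) (w(N, l) = -7 + ((-1 + l) - 1)*l = -7 + (-2 + l)*l = -7 + l*(-2 + l))
1/(t(877) + w(659, 891)) = 1/(877*(1 + 877)/(853 + 877) + (-7 - 1*891 + 891*(-1 + 891))) = 1/(877*878/1730 + (-7 - 891 + 891*890)) = 1/(877*(1/1730)*878 + (-7 - 891 + 792990)) = 1/(385003/865 + 792092) = 1/(685544583/865) = 865/685544583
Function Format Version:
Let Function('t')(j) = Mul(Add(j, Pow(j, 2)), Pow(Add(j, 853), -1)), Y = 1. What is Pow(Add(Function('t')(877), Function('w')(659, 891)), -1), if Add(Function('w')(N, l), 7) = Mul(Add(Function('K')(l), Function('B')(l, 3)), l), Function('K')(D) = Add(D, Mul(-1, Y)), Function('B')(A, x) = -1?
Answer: Rational(865, 685544583) ≈ 1.2618e-6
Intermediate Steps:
Function('t')(j) = Mul(Pow(Add(853, j), -1), Add(j, Pow(j, 2))) (Function('t')(j) = Mul(Add(j, Pow(j, 2)), Pow(Add(853, j), -1)) = Mul(Pow(Add(853, j), -1), Add(j, Pow(j, 2))))
Function('K')(D) = Add(-1, D) (Function('K')(D) = Add(D, Mul(-1, 1)) = Add(D, -1) = Add(-1, D))
Function('w')(N, l) = Add(-7, Mul(l, Add(-2, l))) (Function('w')(N, l) = Add(-7, Mul(Add(Add(-1, l), -1), l)) = Add(-7, Mul(Add(-2, l), l)) = Add(-7, Mul(l, Add(-2, l))))
Pow(Add(Function('t')(877), Function('w')(659, 891)), -1) = Pow(Add(Mul(877, Pow(Add(853, 877), -1), Add(1, 877)), Add(-7, Mul(-1, 891), Mul(891, Add(-1, 891)))), -1) = Pow(Add(Mul(877, Pow(1730, -1), 878), Add(-7, -891, Mul(891, 890))), -1) = Pow(Add(Mul(877, Rational(1, 1730), 878), Add(-7, -891, 792990)), -1) = Pow(Add(Rational(385003, 865), 792092), -1) = Pow(Rational(685544583, 865), -1) = Rational(865, 685544583)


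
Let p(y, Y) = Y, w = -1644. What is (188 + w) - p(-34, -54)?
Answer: -1402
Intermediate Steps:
(188 + w) - p(-34, -54) = (188 - 1644) - 1*(-54) = -1456 + 54 = -1402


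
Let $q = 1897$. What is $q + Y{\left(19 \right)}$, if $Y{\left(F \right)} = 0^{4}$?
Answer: $1897$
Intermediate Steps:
$Y{\left(F \right)} = 0$
$q + Y{\left(19 \right)} = 1897 + 0 = 1897$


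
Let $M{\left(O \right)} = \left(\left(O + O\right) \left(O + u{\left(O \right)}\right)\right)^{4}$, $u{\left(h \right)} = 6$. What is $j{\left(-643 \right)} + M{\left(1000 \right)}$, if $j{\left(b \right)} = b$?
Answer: $16387469844735999999999357$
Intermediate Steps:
$M{\left(O \right)} = 16 O^{4} \left(6 + O\right)^{4}$ ($M{\left(O \right)} = \left(\left(O + O\right) \left(O + 6\right)\right)^{4} = \left(2 O \left(6 + O\right)\right)^{4} = 16 O^{4} \left(6 + O\right)^{4}$)
$j{\left(-643 \right)} + M{\left(1000 \right)} = -643 + 16 \cdot 1000^{4} \left(6 + 1000\right)^{4} = -643 + 16 \cdot 1000000000000 \cdot 1006^{4} = -643 + 16 \cdot 1000000000000 \cdot 1024216865296 = -643 + 16387469844736000000000000 = 16387469844735999999999357$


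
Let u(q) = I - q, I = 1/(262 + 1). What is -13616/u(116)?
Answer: 3581008/30507 ≈ 117.38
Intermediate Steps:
I = 1/263 ≈ 0.0038023
u(q) = 1/263 - q
-13616/u(116) = -13616/(1/263 - 1*116) = -13616/(1/263 - 116) = -13616/(-30507/263) = -13616*(-263/30507) = 3581008/30507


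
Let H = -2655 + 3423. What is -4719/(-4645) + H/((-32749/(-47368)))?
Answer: 169133251011/152119105 ≈ 1111.8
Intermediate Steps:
H = 768
-4719/(-4645) + H/((-32749/(-47368))) = -4719/(-4645) + 768/((-32749/(-47368))) = -4719*(-1/4645) + 768/((-32749*(-1/47368))) = 4719/4645 + 768/(32749/47368) = 4719/4645 + 768*(47368/32749) = 4719/4645 + 36378624/32749 = 169133251011/152119105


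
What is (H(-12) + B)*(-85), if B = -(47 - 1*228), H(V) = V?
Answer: -14365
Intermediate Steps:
B = 181 (B = -(47 - 228) = -1*(-181) = 181)
(H(-12) + B)*(-85) = (-12 + 181)*(-85) = 169*(-85) = -14365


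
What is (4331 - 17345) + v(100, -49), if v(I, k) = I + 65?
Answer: -12849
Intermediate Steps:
v(I, k) = 65 + I
(4331 - 17345) + v(100, -49) = (4331 - 17345) + (65 + 100) = -13014 + 165 = -12849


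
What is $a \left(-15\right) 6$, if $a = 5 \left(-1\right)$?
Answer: $450$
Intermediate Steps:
$a = -5$
$a \left(-15\right) 6 = \left(-5\right) \left(-15\right) 6 = 75 \cdot 6 = 450$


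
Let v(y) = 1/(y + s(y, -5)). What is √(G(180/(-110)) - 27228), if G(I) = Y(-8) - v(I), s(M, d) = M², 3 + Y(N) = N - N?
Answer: I*√48037178/42 ≈ 165.02*I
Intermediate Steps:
Y(N) = -3 (Y(N) = -3 + (N - N) = -3 + 0 = -3)
v(y) = 1/(y + y²)
G(I) = -3 - 1/(I*(1 + I))
√(G(180/(-110)) - 27228) = √((-3 - 1/(180/(-110) + (180/(-110))²)) - 27228) = √((-3 - 1/(180*(-1/110) + (180*(-1/110))²)) - 27228) = √((-3 - 1/(-18/11 + (-18/11)²)) - 27228) = √((-3 - 1/(-18/11 + 324/121)) - 27228) = √((-3 - 1/126/121) - 27228) = √((-3 - 1*121/126) - 27228) = √((-3 - 121/126) - 27228) = √(-499/126 - 27228) = √(-3431227/126) = I*√48037178/42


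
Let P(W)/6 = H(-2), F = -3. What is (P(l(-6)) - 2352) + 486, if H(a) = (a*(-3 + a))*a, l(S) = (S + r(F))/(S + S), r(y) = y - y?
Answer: -1986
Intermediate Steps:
r(y) = 0
l(S) = ½ (l(S) = (S + 0)/(S + S) = S/((2*S)) = S*(1/(2*S)) = ½)
H(a) = a²*(-3 + a)
P(W) = -120 (P(W) = 6*((-2)²*(-3 - 2)) = 6*(4*(-5)) = 6*(-20) = -120)
(P(l(-6)) - 2352) + 486 = (-120 - 2352) + 486 = -2472 + 486 = -1986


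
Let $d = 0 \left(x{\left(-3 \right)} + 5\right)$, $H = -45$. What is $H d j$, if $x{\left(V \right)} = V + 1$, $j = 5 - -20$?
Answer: $0$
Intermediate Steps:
$j = 25$ ($j = 5 + 20 = 25$)
$x{\left(V \right)} = 1 + V$
$d = 0$ ($d = 0 \left(\left(1 - 3\right) + 5\right) = 0 \left(-2 + 5\right) = 0 \cdot 3 = 0$)
$H d j = \left(-45\right) 0 \cdot 25 = 0 \cdot 25 = 0$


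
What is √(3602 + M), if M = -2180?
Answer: 3*√158 ≈ 37.709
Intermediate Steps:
√(3602 + M) = √(3602 - 2180) = √1422 = 3*√158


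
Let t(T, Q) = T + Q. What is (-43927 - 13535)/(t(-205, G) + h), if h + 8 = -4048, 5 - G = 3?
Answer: 57462/4259 ≈ 13.492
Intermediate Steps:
G = 2 (G = 5 - 1*3 = 5 - 3 = 2)
h = -4056 (h = -8 - 4048 = -4056)
t(T, Q) = Q + T
(-43927 - 13535)/(t(-205, G) + h) = (-43927 - 13535)/((2 - 205) - 4056) = -57462/(-203 - 4056) = -57462/(-4259) = -57462*(-1/4259) = 57462/4259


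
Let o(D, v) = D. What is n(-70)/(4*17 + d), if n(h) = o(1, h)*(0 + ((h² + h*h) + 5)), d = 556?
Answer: 9805/624 ≈ 15.713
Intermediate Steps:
n(h) = 5 + 2*h² (n(h) = 1*(0 + ((h² + h*h) + 5)) = 1*(0 + ((h² + h²) + 5)) = 1*(0 + (2*h² + 5)) = 1*(0 + (5 + 2*h²)) = 1*(5 + 2*h²) = 5 + 2*h²)
n(-70)/(4*17 + d) = (5 + 2*(-70)²)/(4*17 + 556) = (5 + 2*4900)/(68 + 556) = (5 + 9800)/624 = (1/624)*9805 = 9805/624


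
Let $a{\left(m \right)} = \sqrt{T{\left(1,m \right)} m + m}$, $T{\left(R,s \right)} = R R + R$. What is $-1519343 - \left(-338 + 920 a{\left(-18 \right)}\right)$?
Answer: $-1519005 - 2760 i \sqrt{6} \approx -1.519 \cdot 10^{6} - 6760.6 i$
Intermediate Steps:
$T{\left(R,s \right)} = R + R^{2}$ ($T{\left(R,s \right)} = R^{2} + R = R + R^{2}$)
$a{\left(m \right)} = \sqrt{3} \sqrt{m}$ ($a{\left(m \right)} = \sqrt{1 \left(1 + 1\right) m + m} = \sqrt{1 \cdot 2 m + m} = \sqrt{2 m + m} = \sqrt{3 m} = \sqrt{3} \sqrt{m}$)
$-1519343 - \left(-338 + 920 a{\left(-18 \right)}\right) = -1519343 - \left(-338 + 920 \sqrt{3} \sqrt{-18}\right) = -1519343 + \left(- 920 \sqrt{3} \cdot 3 i \sqrt{2} + \left(-143 + 481\right)\right) = -1519343 + \left(- 920 \cdot 3 i \sqrt{6} + 338\right) = -1519343 + \left(- 2760 i \sqrt{6} + 338\right) = -1519343 + \left(338 - 2760 i \sqrt{6}\right) = -1519005 - 2760 i \sqrt{6}$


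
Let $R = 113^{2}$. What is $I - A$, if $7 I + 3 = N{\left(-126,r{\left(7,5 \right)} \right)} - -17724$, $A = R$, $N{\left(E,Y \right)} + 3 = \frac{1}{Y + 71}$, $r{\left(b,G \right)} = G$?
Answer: $- \frac{778077}{76} \approx -10238.0$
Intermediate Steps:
$R = 12769$
$N{\left(E,Y \right)} = -3 + \frac{1}{71 + Y}$ ($N{\left(E,Y \right)} = -3 + \frac{1}{Y + 71} = -3 + \frac{1}{71 + Y}$)
$A = 12769$
$I = \frac{192367}{76}$ ($I = - \frac{3}{7} + \frac{\frac{-212 - 15}{71 + 5} - -17724}{7} = - \frac{3}{7} + \frac{\frac{-212 - 15}{76} + 17724}{7} = - \frac{3}{7} + \frac{\frac{1}{76} \left(-227\right) + 17724}{7} = - \frac{3}{7} + \frac{- \frac{227}{76} + 17724}{7} = - \frac{3}{7} + \frac{1}{7} \cdot \frac{1346797}{76} = - \frac{3}{7} + \frac{1346797}{532} = \frac{192367}{76} \approx 2531.1$)
$I - A = \frac{192367}{76} - 12769 = - \frac{778077}{76}$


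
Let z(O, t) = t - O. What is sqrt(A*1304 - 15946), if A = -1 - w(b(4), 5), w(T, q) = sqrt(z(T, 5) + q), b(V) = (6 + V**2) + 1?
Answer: sqrt(-17250 - 1304*I*sqrt(13)) ≈ 17.738 - 132.53*I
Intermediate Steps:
b(V) = 7 + V**2
w(T, q) = sqrt(5 + q - T) (w(T, q) = sqrt((5 - T) + q) = sqrt(5 + q - T))
A = -1 - I*sqrt(13) (A = -1 - sqrt(5 + 5 - (7 + 4**2)) = -1 - sqrt(5 + 5 - (7 + 16)) = -1 - sqrt(5 + 5 - 1*23) = -1 - sqrt(5 + 5 - 23) = -1 - sqrt(-13) = -1 - I*sqrt(13) ≈ -1.0 - 3.6056*I)
sqrt(A*1304 - 15946) = sqrt((-1 - I*sqrt(13))*1304 - 15946) = sqrt((-1304 - 1304*I*sqrt(13)) - 15946) = sqrt(-17250 - 1304*I*sqrt(13))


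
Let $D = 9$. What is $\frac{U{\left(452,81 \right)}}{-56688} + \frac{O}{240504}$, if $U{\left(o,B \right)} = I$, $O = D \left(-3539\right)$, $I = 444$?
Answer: $- \frac{13280231}{94678408} \approx -0.14027$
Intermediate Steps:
$O = -31851$ ($O = 9 \left(-3539\right) = -31851$)
$U{\left(o,B \right)} = 444$
$\frac{U{\left(452,81 \right)}}{-56688} + \frac{O}{240504} = \frac{444}{-56688} - \frac{31851}{240504} = 444 \left(- \frac{1}{56688}\right) - \frac{10617}{80168} = - \frac{37}{4724} - \frac{10617}{80168} = - \frac{13280231}{94678408}$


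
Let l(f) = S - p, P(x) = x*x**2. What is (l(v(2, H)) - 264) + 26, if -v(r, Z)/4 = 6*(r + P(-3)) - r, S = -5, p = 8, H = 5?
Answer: -251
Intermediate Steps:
P(x) = x**3
v(r, Z) = 648 - 20*r (v(r, Z) = -4*(6*(r + (-3)**3) - r) = -4*(6*(r - 27) - r) = -4*(6*(-27 + r) - r) = -4*((-162 + 6*r) - r) = -4*(-162 + 5*r) = 648 - 20*r)
l(f) = -13 (l(f) = -5 - 1*8 = -5 - 8 = -13)
(l(v(2, H)) - 264) + 26 = (-13 - 264) + 26 = -277 + 26 = -251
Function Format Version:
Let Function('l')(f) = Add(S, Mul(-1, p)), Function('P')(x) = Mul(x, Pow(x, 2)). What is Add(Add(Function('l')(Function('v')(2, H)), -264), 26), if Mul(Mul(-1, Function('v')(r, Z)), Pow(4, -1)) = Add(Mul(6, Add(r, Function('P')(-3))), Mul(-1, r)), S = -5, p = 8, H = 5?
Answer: -251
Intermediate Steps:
Function('P')(x) = Pow(x, 3)
Function('v')(r, Z) = Add(648, Mul(-20, r)) (Function('v')(r, Z) = Mul(-4, Add(Mul(6, Add(r, Pow(-3, 3))), Mul(-1, r))) = Mul(-4, Add(Mul(6, Add(r, -27)), Mul(-1, r))) = Mul(-4, Add(Mul(6, Add(-27, r)), Mul(-1, r))) = Mul(-4, Add(Add(-162, Mul(6, r)), Mul(-1, r))) = Mul(-4, Add(-162, Mul(5, r))) = Add(648, Mul(-20, r)))
Function('l')(f) = -13 (Function('l')(f) = Add(-5, Mul(-1, 8)) = Add(-5, -8) = -13)
Add(Add(Function('l')(Function('v')(2, H)), -264), 26) = Add(Add(-13, -264), 26) = Add(-277, 26) = -251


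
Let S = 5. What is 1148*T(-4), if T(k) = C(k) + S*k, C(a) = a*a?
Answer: -4592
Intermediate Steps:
C(a) = a²
T(k) = k² + 5*k
1148*T(-4) = 1148*(-4*(5 - 4)) = 1148*(-4*1) = 1148*(-4) = -4592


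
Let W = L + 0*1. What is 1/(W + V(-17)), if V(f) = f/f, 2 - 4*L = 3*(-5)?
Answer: 4/21 ≈ 0.19048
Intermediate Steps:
L = 17/4 (L = ½ - 3*(-5)/4 = ½ - ¼*(-15) = ½ + 15/4 = 17/4 ≈ 4.2500)
V(f) = 1
W = 17/4 (W = 17/4 + 0*1 = 17/4 + 0 = 17/4 ≈ 4.2500)
1/(W + V(-17)) = 1/(17/4 + 1) = 1/(21/4) = 4/21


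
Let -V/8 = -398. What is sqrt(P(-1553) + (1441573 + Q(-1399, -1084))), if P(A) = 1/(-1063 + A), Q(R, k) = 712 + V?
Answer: sqrt(2473000874562)/1308 ≈ 1202.3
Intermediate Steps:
V = 3184 (V = -8*(-398) = 3184)
Q(R, k) = 3896 (Q(R, k) = 712 + 3184 = 3896)
sqrt(P(-1553) + (1441573 + Q(-1399, -1084))) = sqrt(1/(-1063 - 1553) + (1441573 + 3896)) = sqrt(1/(-2616) + 1445469) = sqrt(-1/2616 + 1445469) = sqrt(3781346903/2616) = sqrt(2473000874562)/1308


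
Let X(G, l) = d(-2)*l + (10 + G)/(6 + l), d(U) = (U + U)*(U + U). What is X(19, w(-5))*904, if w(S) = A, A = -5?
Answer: -46104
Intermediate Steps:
w(S) = -5
d(U) = 4*U² (d(U) = (2*U)*(2*U) = 4*U²)
X(G, l) = 16*l + (10 + G)/(6 + l) (X(G, l) = (4*(-2)²)*l + (10 + G)/(6 + l) = (4*4)*l + (10 + G)/(6 + l) = 16*l + (10 + G)/(6 + l))
X(19, w(-5))*904 = ((10 + 19 + 16*(-5)² + 96*(-5))/(6 - 5))*904 = ((10 + 19 + 16*25 - 480)/1)*904 = (1*(10 + 19 + 400 - 480))*904 = (1*(-51))*904 = -51*904 = -46104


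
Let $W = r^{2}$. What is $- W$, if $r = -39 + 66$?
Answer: $-729$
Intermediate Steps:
$r = 27$
$W = 729$ ($W = 27^{2} = 729$)
$- W = \left(-1\right) 729 = -729$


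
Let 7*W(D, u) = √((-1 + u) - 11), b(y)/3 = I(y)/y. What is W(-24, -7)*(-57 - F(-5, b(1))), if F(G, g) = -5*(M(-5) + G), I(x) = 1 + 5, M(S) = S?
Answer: -107*I*√19/7 ≈ -66.629*I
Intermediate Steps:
I(x) = 6
b(y) = 18/y (b(y) = 3*(6/y) = 18/y)
W(D, u) = √(-12 + u)/7 (W(D, u) = √((-1 + u) - 11)/7 = √(-12 + u)/7)
F(G, g) = 25 - 5*G (F(G, g) = -5*(-5 + G) = 25 - 5*G)
W(-24, -7)*(-57 - F(-5, b(1))) = (√(-12 - 7)/7)*(-57 - (25 - 5*(-5))) = (√(-19)/7)*(-57 - (25 + 25)) = ((I*√19)/7)*(-57 - 1*50) = (I*√19/7)*(-57 - 50) = (I*√19/7)*(-107) = -107*I*√19/7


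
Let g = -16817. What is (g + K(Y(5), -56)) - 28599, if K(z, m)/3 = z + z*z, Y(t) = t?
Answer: -45326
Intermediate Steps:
K(z, m) = 3*z + 3*z² (K(z, m) = 3*(z + z*z) = 3*(z + z²) = 3*z + 3*z²)
(g + K(Y(5), -56)) - 28599 = (-16817 + 3*5*(1 + 5)) - 28599 = (-16817 + 3*5*6) - 28599 = (-16817 + 90) - 28599 = -16727 - 28599 = -45326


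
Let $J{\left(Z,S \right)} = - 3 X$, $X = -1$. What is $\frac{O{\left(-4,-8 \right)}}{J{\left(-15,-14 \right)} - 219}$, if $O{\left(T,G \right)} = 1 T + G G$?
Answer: $- \frac{5}{18} \approx -0.27778$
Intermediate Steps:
$J{\left(Z,S \right)} = 3$ ($J{\left(Z,S \right)} = \left(-3\right) \left(-1\right) = 3$)
$O{\left(T,G \right)} = T + G^{2}$
$\frac{O{\left(-4,-8 \right)}}{J{\left(-15,-14 \right)} - 219} = \frac{-4 + \left(-8\right)^{2}}{3 - 219} = \frac{-4 + 64}{-216} = \left(- \frac{1}{216}\right) 60 = - \frac{5}{18}$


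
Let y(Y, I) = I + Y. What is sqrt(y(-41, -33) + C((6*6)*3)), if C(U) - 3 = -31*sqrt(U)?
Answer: sqrt(-71 - 186*sqrt(3)) ≈ 19.828*I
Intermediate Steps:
C(U) = 3 - 31*sqrt(U)
sqrt(y(-41, -33) + C((6*6)*3)) = sqrt((-33 - 41) + (3 - 31*6*sqrt(3))) = sqrt(-74 + (3 - 31*6*sqrt(3))) = sqrt(-74 + (3 - 186*sqrt(3))) = sqrt(-71 - 186*sqrt(3))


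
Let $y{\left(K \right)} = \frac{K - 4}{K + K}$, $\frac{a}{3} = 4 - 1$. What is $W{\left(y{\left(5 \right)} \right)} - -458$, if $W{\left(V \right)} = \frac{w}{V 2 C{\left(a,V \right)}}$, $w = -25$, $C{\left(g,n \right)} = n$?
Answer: $-792$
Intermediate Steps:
$a = 9$ ($a = 3 \left(4 - 1\right) = 3 \cdot 3 = 9$)
$y{\left(K \right)} = \frac{-4 + K}{2 K}$
$W{\left(V \right)} = - \frac{25}{2 V^{2}}$ ($W{\left(V \right)} = - \frac{25}{V 2 V} = - \frac{25}{2 V V} = - \frac{25}{2 V^{2}}$)
$W{\left(y{\left(5 \right)} \right)} - -458 = - \frac{25}{2 \frac{\left(-4 + 5\right)^{2}}{100}} - -458 = - \frac{25}{2 \cdot \frac{1}{100}} + 458 = - \frac{25 \frac{1}{(\frac{1}{10})^{2}}}{2} + 458 = \left(- \frac{25}{2}\right) 100 + 458 = -1250 + 458 = -792$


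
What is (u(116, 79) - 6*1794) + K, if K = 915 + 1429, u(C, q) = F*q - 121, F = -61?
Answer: -13360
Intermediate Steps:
u(C, q) = -121 - 61*q (u(C, q) = -61*q - 121 = -121 - 61*q)
K = 2344
(u(116, 79) - 6*1794) + K = ((-121 - 61*79) - 6*1794) + 2344 = ((-121 - 4819) - 10764) + 2344 = (-4940 - 10764) + 2344 = -15704 + 2344 = -13360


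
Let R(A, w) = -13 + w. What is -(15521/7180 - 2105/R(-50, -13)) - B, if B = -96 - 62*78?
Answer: 452594157/93340 ≈ 4848.9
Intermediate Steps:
B = -4932 (B = -96 - 4836 = -4932)
-(15521/7180 - 2105/R(-50, -13)) - B = -(15521/7180 - 2105/(-13 - 13)) - 1*(-4932) = -(15521*(1/7180) - 2105/(-26)) + 4932 = -(15521/7180 - 2105*(-1/26)) + 4932 = -(15521/7180 + 2105/26) + 4932 = -1*7758723/93340 + 4932 = -7758723/93340 + 4932 = 452594157/93340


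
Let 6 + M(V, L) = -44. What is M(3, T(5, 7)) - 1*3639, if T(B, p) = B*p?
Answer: -3689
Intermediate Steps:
M(V, L) = -50 (M(V, L) = -6 - 44 = -50)
M(3, T(5, 7)) - 1*3639 = -50 - 1*3639 = -50 - 3639 = -3689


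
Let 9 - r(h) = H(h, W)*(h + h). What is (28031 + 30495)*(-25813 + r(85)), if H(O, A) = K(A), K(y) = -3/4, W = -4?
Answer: -1502742839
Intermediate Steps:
K(y) = -3/4 (K(y) = -3*1/4 = -3/4)
H(O, A) = -3/4
r(h) = 9 + 3*h/2 (r(h) = 9 - (-3)*(h + h)/4 = 9 - (-3)*2*h/4 = 9 - (-3)*h/2 = 9 + 3*h/2)
(28031 + 30495)*(-25813 + r(85)) = (28031 + 30495)*(-25813 + (9 + (3/2)*85)) = 58526*(-25813 + (9 + 255/2)) = 58526*(-25813 + 273/2) = 58526*(-51353/2) = -1502742839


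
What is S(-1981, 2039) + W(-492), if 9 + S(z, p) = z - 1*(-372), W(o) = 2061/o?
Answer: -266039/164 ≈ -1622.2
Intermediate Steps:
S(z, p) = 363 + z (S(z, p) = -9 + (z - 1*(-372)) = -9 + (z + 372) = -9 + (372 + z) = 363 + z)
S(-1981, 2039) + W(-492) = (363 - 1981) + 2061/(-492) = -1618 + 2061*(-1/492) = -1618 - 687/164 = -266039/164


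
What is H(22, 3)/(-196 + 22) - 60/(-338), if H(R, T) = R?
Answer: 751/14703 ≈ 0.051078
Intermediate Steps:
H(22, 3)/(-196 + 22) - 60/(-338) = 22/(-196 + 22) - 60/(-338) = 22/(-174) - 60*(-1/338) = 22*(-1/174) + 30/169 = -11/87 + 30/169 = 751/14703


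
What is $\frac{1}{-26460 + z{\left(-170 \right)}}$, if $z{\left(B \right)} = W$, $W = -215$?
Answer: $- \frac{1}{26675} \approx -3.7488 \cdot 10^{-5}$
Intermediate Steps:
$z{\left(B \right)} = -215$
$\frac{1}{-26460 + z{\left(-170 \right)}} = \frac{1}{-26460 - 215} = \frac{1}{-26675} = - \frac{1}{26675}$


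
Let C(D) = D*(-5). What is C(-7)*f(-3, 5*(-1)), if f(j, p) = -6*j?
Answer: 630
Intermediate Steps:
C(D) = -5*D
C(-7)*f(-3, 5*(-1)) = (-5*(-7))*(-6*(-3)) = 35*18 = 630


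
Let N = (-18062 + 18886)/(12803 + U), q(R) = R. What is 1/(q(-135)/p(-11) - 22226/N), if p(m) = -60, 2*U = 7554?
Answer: -412/184252613 ≈ -2.2361e-6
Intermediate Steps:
U = 3777 (U = (½)*7554 = 3777)
N = 206/4145 (N = (-18062 + 18886)/(12803 + 3777) = 824/16580 = 824*(1/16580) = 206/4145 ≈ 0.049698)
1/(q(-135)/p(-11) - 22226/N) = 1/(-135/(-60) - 22226/206/4145) = 1/(-135*(-1/60) - 22226*4145/206) = 1/(9/4 - 46063385/103) = 1/(-184252613/412) = -412/184252613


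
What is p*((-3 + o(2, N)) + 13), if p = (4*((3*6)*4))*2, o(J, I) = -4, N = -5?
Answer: 3456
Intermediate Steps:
p = 576 (p = (4*(18*4))*2 = (4*72)*2 = 288*2 = 576)
p*((-3 + o(2, N)) + 13) = 576*((-3 - 4) + 13) = 576*(-7 + 13) = 576*6 = 3456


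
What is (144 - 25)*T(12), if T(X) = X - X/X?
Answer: 1309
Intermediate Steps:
T(X) = -1 + X (T(X) = X - 1*1 = X - 1 = -1 + X)
(144 - 25)*T(12) = (144 - 25)*(-1 + 12) = 119*11 = 1309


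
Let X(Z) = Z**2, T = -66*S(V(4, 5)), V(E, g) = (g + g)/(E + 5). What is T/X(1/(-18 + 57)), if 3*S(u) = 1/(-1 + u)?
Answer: -301158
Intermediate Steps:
V(E, g) = 2*g/(5 + E) (V(E, g) = (2*g)/(5 + E) = 2*g/(5 + E))
S(u) = 1/(3*(-1 + u))
T = -198 (T = -22/(-1 + 2*5/(5 + 4)) = -22/(-1 + 2*5/9) = -22/(-1 + 2*5*(1/9)) = -22/(-1 + 10/9) = -22/1/9 = -22*9 = -66*3 = -198)
T/X(1/(-18 + 57)) = -198*(-18 + 57)**2 = -198/((1/39)**2) = -198/1/1521 = -198*1521 = -301158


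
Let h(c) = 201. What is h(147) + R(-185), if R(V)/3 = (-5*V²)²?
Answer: 87851297076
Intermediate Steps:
R(V) = 75*V⁴ (R(V) = 3*(-5*V²)² = 3*(25*V⁴) = 75*V⁴)
h(147) + R(-185) = 201 + 75*(-185)⁴ = 201 + 75*1171350625 = 201 + 87851296875 = 87851297076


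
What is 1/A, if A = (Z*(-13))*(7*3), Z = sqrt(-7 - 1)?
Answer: I*sqrt(2)/1092 ≈ 0.0012951*I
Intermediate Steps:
Z = 2*I*sqrt(2) (Z = sqrt(-8) = 2*I*sqrt(2) ≈ 2.8284*I)
A = -546*I*sqrt(2) (A = ((2*I*sqrt(2))*(-13))*(7*3) = -26*I*sqrt(2)*21 = -546*I*sqrt(2) ≈ -772.16*I)
1/A = 1/(-546*I*sqrt(2)) = I*sqrt(2)/1092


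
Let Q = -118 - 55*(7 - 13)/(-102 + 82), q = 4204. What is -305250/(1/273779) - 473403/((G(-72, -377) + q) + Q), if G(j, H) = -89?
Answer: -665309048396556/7961 ≈ -8.3571e+10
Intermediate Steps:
Q = -269/2 (Q = -118 - (-330)/(-20) = -118 - (-330)*(-1)/20 = -118 - 55*3/10 = -118 - 33/2 = -269/2 ≈ -134.50)
-305250/(1/273779) - 473403/((G(-72, -377) + q) + Q) = -305250/(1/273779) - 473403/((-89 + 4204) - 269/2) = -305250/1/273779 - 473403/(4115 - 269/2) = -305250*273779 - 473403/7961/2 = -83571039750 - 473403*2/7961 = -83571039750 - 946806/7961 = -665309048396556/7961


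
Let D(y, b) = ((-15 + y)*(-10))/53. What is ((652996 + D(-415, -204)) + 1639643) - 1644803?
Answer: 34339608/53 ≈ 6.4792e+5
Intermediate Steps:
D(y, b) = 150/53 - 10*y/53 (D(y, b) = (150 - 10*y)*(1/53) = 150/53 - 10*y/53)
((652996 + D(-415, -204)) + 1639643) - 1644803 = ((652996 + (150/53 - 10/53*(-415))) + 1639643) - 1644803 = ((652996 + (150/53 + 4150/53)) + 1639643) - 1644803 = ((652996 + 4300/53) + 1639643) - 1644803 = (34613088/53 + 1639643) - 1644803 = 121514167/53 - 1644803 = 34339608/53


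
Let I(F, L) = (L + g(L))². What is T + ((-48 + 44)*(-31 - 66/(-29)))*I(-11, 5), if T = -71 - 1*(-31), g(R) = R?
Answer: 332040/29 ≈ 11450.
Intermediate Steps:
I(F, L) = 4*L² (I(F, L) = (L + L)² = (2*L)² = 4*L²)
T = -40 (T = -71 + 31 = -40)
T + ((-48 + 44)*(-31 - 66/(-29)))*I(-11, 5) = -40 + ((-48 + 44)*(-31 - 66/(-29)))*(4*5²) = -40 + (-4*(-31 - 66*(-1/29)))*(4*25) = -40 - 4*(-31 + 66/29)*100 = -40 - 4*(-833/29)*100 = -40 + (3332/29)*100 = -40 + 333200/29 = 332040/29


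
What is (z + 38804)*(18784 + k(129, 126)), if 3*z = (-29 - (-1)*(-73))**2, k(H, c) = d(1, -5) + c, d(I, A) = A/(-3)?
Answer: 2398301920/3 ≈ 7.9943e+8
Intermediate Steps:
d(I, A) = -A/3 (d(I, A) = A*(-1/3) = -A/3)
k(H, c) = 5/3 + c (k(H, c) = -1/3*(-5) + c = 5/3 + c)
z = 3468 (z = (-29 - (-1)*(-73))**2/3 = (-29 - 1*73)**2/3 = (-29 - 73)**2/3 = (1/3)*(-102)**2 = (1/3)*10404 = 3468)
(z + 38804)*(18784 + k(129, 126)) = (3468 + 38804)*(18784 + (5/3 + 126)) = 42272*(18784 + 383/3) = 42272*(56735/3) = 2398301920/3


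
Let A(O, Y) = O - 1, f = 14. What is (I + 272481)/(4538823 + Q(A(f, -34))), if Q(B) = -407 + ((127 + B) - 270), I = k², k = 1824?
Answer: 1199819/1512762 ≈ 0.79313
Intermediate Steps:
A(O, Y) = -1 + O
I = 3326976 (I = 1824² = 3326976)
Q(B) = -550 + B (Q(B) = -407 + (-143 + B) = -550 + B)
(I + 272481)/(4538823 + Q(A(f, -34))) = (3326976 + 272481)/(4538823 + (-550 + (-1 + 14))) = 3599457/(4538823 + (-550 + 13)) = 3599457/(4538823 - 537) = 3599457/4538286 = 3599457*(1/4538286) = 1199819/1512762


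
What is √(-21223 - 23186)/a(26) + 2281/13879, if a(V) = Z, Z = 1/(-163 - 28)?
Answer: 2281/13879 - 191*I*√44409 ≈ 0.16435 - 40250.0*I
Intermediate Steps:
Z = -1/191 (Z = 1/(-191) = -1/191 ≈ -0.0052356)
a(V) = -1/191
√(-21223 - 23186)/a(26) + 2281/13879 = √(-21223 - 23186)/(-1/191) + 2281/13879 = √(-44409)*(-191) + 2281*(1/13879) = (I*√44409)*(-191) + 2281/13879 = -191*I*√44409 + 2281/13879 = 2281/13879 - 191*I*√44409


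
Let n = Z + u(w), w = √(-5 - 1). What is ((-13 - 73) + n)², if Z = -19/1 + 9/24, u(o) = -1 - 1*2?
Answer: 741321/64 ≈ 11583.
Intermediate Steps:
w = I*√6 (w = √(-6) = I*√6 ≈ 2.4495*I)
u(o) = -3 (u(o) = -1 - 2 = -3)
Z = -149/8 (Z = -19*1 + 9*(1/24) = -19 + 3/8 = -149/8 ≈ -18.625)
n = -173/8 (n = -149/8 - 3 = -173/8 ≈ -21.625)
((-13 - 73) + n)² = ((-13 - 73) - 173/8)² = (-86 - 173/8)² = (-861/8)² = 741321/64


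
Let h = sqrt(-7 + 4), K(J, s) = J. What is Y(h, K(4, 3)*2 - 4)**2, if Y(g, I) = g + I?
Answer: (4 + I*sqrt(3))**2 ≈ 13.0 + 13.856*I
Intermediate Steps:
h = I*sqrt(3) (h = sqrt(-3) = I*sqrt(3) ≈ 1.732*I)
Y(g, I) = I + g
Y(h, K(4, 3)*2 - 4)**2 = ((4*2 - 4) + I*sqrt(3))**2 = ((8 - 4) + I*sqrt(3))**2 = (4 + I*sqrt(3))**2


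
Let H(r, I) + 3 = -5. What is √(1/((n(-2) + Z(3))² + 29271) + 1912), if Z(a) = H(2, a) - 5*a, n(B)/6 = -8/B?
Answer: √409574299670/14636 ≈ 43.726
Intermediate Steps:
H(r, I) = -8 (H(r, I) = -3 - 5 = -8)
n(B) = -48/B (n(B) = 6*(-8/B) = -48/B)
Z(a) = -8 - 5*a
√(1/((n(-2) + Z(3))² + 29271) + 1912) = √(1/((-48/(-2) + (-8 - 5*3))² + 29271) + 1912) = √(1/((-48*(-½) + (-8 - 15))² + 29271) + 1912) = √(1/((24 - 23)² + 29271) + 1912) = √(1/(1² + 29271) + 1912) = √(1/(1 + 29271) + 1912) = √(1/29272 + 1912) = √(55968065/29272) = √409574299670/14636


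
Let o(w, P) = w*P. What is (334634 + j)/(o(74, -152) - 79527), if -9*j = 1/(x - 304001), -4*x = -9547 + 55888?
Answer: -3801812010574/1031304306375 ≈ -3.6864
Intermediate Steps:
x = -46341/4 (x = -(-9547 + 55888)/4 = -¼*46341 = -46341/4 ≈ -11585.)
j = 4/11361105 (j = -1/(9*(-46341/4 - 304001)) = -1/(9*(-1262345/4)) = -⅑*(-4/1262345) = 4/11361105 ≈ 3.5208e-7)
o(w, P) = P*w
(334634 + j)/(o(74, -152) - 79527) = (334634 + 4/11361105)/(-152*74 - 79527) = 3801812010574/(11361105*(-11248 - 79527)) = (3801812010574/11361105)/(-90775) = (3801812010574/11361105)*(-1/90775) = -3801812010574/1031304306375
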